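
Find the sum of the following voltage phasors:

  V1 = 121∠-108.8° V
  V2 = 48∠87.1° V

Step 1 — Convert each phasor to rectangular form:
  V1 = 121·(cos(-108.8°) + j·sin(-108.8°)) = -38.99 - j114.5 V
  V2 = 48·(cos(87.1°) + j·sin(87.1°)) = 2.428 + j47.94 V
Step 2 — Sum components: V_total = -36.57 - j66.61 V.
Step 3 — Convert to polar: |V_total| = 75.98 V, ∠V_total = -118.8°.

V_total = 75.98∠-118.8° V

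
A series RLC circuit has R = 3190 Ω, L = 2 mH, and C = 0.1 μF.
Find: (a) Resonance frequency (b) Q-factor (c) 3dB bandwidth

Step 1 — Resonance condition Im(Z)=0 gives ω₀ = 1/√(LC).
Step 2 — ω₀ = 1/√(0.002·1e-07) = 7.071e+04 rad/s.
Step 3 — f₀ = ω₀/(2π) = 1.125e+04 Hz.
Step 4 — Series Q: Q = ω₀L/R = 7.071e+04·0.002/3190 = 0.04433.
Step 5 — 3dB bandwidth: Δω = ω₀/Q = 1.595e+06 rad/s; BW = Δω/(2π) = 2.539e+05 Hz.

(a) f₀ = 1.125e+04 Hz  (b) Q = 0.04433  (c) BW = 2.539e+05 Hz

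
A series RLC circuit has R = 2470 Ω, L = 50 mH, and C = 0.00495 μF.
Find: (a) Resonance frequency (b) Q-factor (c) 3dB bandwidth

Step 1 — Resonance condition Im(Z)=0 gives ω₀ = 1/√(LC).
Step 2 — ω₀ = 1/√(0.05·4.95e-09) = 6.356e+04 rad/s.
Step 3 — f₀ = ω₀/(2π) = 1.012e+04 Hz.
Step 4 — Series Q: Q = ω₀L/R = 6.356e+04·0.05/2470 = 1.287.
Step 5 — 3dB bandwidth: Δω = ω₀/Q = 4.94e+04 rad/s; BW = Δω/(2π) = 7862 Hz.

(a) f₀ = 1.012e+04 Hz  (b) Q = 1.287  (c) BW = 7862 Hz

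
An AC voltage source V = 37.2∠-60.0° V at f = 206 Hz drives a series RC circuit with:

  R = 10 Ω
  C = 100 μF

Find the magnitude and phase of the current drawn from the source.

Step 1 — Angular frequency: ω = 2π·f = 2π·206 = 1294 rad/s.
Step 2 — Component impedances:
  R: Z = R = 10 Ω
  C: Z = 1/(jωC) = -j/(ω·C) = 0 - j7.726 Ω
Step 3 — Series combination: Z_total = R + C = 10 - j7.726 Ω = 12.64∠-37.7° Ω.
Step 4 — Source phasor: V = 37.2∠-60.0° V = 18.6 - j32.22 V.
Step 5 — Ohm's law: I = V / Z_total = (18.6 - j32.22) / (10 - j7.726) = 2.723 - j1.118 A.
Step 6 — Convert to polar: |I| = 2.944 A, ∠I = -22.3°.

I = 2.944∠-22.3° A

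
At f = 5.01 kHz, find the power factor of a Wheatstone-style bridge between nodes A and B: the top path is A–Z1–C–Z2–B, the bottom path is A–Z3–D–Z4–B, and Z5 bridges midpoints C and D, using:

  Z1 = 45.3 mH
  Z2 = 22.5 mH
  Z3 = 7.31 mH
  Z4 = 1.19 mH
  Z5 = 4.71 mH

Step 1 — Angular frequency: ω = 2π·f = 2π·5010 = 3.148e+04 rad/s.
Step 2 — Component impedances:
  Z1: Z = jωL = j·3.148e+04·0.0453 = 0 + j1426 Ω
  Z2: Z = jωL = j·3.148e+04·0.0225 = 0 + j708.3 Ω
  Z3: Z = jωL = j·3.148e+04·0.00731 = 0 + j230.1 Ω
  Z4: Z = jωL = j·3.148e+04·0.00119 = 0 + j37.46 Ω
  Z5: Z = jωL = j·3.148e+04·0.00471 = 0 + j148.3 Ω
Step 3 — Bridge requires nodal analysis (the Z5 bridge couples midpoints C and D, so the two paths cannot be reduced to a simple series/parallel combination). Setting node B to ground and injecting 1 A at node A, the 3-node admittance system at A, C, D solves to V_A = Z_AB = 0 + j234.6 Ω = 234.6∠90.0° Ω.
Step 4 — Power factor: PF = cos(φ) = Re(Z)/|Z| = 0/234.6 = 0.
Step 5 — Type: Im(Z) = 234.6 ⇒ lagging (phase φ = 90.0°).

PF = 0 (lagging, φ = 90.0°)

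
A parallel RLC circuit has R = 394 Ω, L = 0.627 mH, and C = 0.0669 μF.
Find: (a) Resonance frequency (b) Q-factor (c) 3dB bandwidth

Step 1 — Resonance: ω₀ = 1/√(LC) = 1/√(0.000627·6.69e-08) = 1.544e+05 rad/s.
Step 2 — f₀ = ω₀/(2π) = 2.457e+04 Hz.
Step 3 — Parallel Q: Q = R/(ω₀L) = 394/(1.544e+05·0.000627) = 4.07.
Step 4 — Bandwidth: Δω = ω₀/Q = 3.794e+04 rad/s; BW = Δω/(2π) = 6038 Hz.

(a) f₀ = 2.457e+04 Hz  (b) Q = 4.07  (c) BW = 6038 Hz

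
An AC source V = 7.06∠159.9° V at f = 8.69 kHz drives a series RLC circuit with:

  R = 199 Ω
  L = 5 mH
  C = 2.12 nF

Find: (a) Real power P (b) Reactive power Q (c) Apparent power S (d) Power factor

Step 1 — Angular frequency: ω = 2π·f = 2π·8690 = 5.46e+04 rad/s.
Step 2 — Component impedances:
  R: Z = R = 199 Ω
  L: Z = jωL = j·5.46e+04·0.005 = 0 + j273 Ω
  C: Z = 1/(jωC) = -j/(ω·C) = 0 - j8639 Ω
Step 3 — Series combination: Z_total = R + L + C = 199 - j8366 Ω = 8368∠-88.6° Ω.
Step 4 — Source phasor: V = 7.06∠159.9° V = -6.63 + j2.426 V.
Step 5 — Current: I = V / Z = -0.0003087 - j0.0007851 A = 0.0008437∠-111.5° A.
Step 6 — Complex power: S = V·I* = 0.0001416 - j0.005954 VA.
Step 7 — Real power: P = Re(S) = 0.0001416 W.
Step 8 — Reactive power: Q = Im(S) = -0.005954 VAR.
Step 9 — Apparent power: |S| = 0.005956 VA.
Step 10 — Power factor: PF = P/|S| = 0.02378 (leading).

(a) P = 0.0001416 W  (b) Q = -0.005954 VAR  (c) S = 0.005956 VA  (d) PF = 0.02378 (leading)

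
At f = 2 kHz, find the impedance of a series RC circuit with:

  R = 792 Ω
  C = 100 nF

Step 1 — Angular frequency: ω = 2π·f = 2π·2000 = 1.257e+04 rad/s.
Step 2 — Component impedances:
  R: Z = R = 792 Ω
  C: Z = 1/(jωC) = -j/(ω·C) = 0 - j795.8 Ω
Step 3 — Series combination: Z_total = R + C = 792 - j795.8 Ω = 1123∠-45.1° Ω.

Z = 792 - j795.8 Ω = 1123∠-45.1° Ω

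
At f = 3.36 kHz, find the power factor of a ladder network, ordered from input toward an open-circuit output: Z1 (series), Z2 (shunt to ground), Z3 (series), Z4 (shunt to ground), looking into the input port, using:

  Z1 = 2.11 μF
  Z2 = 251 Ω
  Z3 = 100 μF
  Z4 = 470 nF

Step 1 — Angular frequency: ω = 2π·f = 2π·3360 = 2.111e+04 rad/s.
Step 2 — Component impedances:
  Z1: Z = 1/(jωC) = -j/(ω·C) = 0 - j22.45 Ω
  Z2: Z = R = 251 Ω
  Z3: Z = 1/(jωC) = -j/(ω·C) = 0 - j0.4737 Ω
  Z4: Z = 1/(jωC) = -j/(ω·C) = 0 - j100.8 Ω
Step 3 — Ladder network (open output): work backward from the far end, alternating series and parallel combinations. Z_in = 35.13 - j109.5 Ω = 115∠-72.2° Ω.
Step 4 — Power factor: PF = cos(φ) = Re(Z)/|Z| = 35.13/115.03 = 0.3054.
Step 5 — Type: Im(Z) = -109.5 ⇒ leading (phase φ = -72.2°).

PF = 0.3054 (leading, φ = -72.2°)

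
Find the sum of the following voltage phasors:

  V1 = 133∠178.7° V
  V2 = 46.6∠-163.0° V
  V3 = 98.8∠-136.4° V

Step 1 — Convert each phasor to rectangular form:
  V1 = 133·(cos(178.7°) + j·sin(178.7°)) = -133 + j3.017 V
  V2 = 46.6·(cos(-163.0°) + j·sin(-163.0°)) = -44.56 - j13.62 V
  V3 = 98.8·(cos(-136.4°) + j·sin(-136.4°)) = -71.55 - j68.13 V
Step 2 — Sum components: V_total = -249.1 - j78.74 V.
Step 3 — Convert to polar: |V_total| = 261.2 V, ∠V_total = -162.5°.

V_total = 261.2∠-162.5° V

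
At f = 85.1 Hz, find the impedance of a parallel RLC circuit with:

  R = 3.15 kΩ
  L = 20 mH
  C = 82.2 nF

Step 1 — Angular frequency: ω = 2π·f = 2π·85.1 = 534.7 rad/s.
Step 2 — Component impedances:
  R: Z = R = 3150 Ω
  L: Z = jωL = j·534.7·0.02 = 0 + j10.69 Ω
  C: Z = 1/(jωC) = -j/(ω·C) = 0 - j2.275e+04 Ω
Step 3 — Parallel combination: 1/Z_total = 1/R + 1/L + 1/C; Z_total = 0.03634 + j10.7 Ω = 10.7∠89.8° Ω.

Z = 0.03634 + j10.7 Ω = 10.7∠89.8° Ω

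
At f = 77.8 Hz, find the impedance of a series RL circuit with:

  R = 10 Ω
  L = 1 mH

Step 1 — Angular frequency: ω = 2π·f = 2π·77.8 = 488.8 rad/s.
Step 2 — Component impedances:
  R: Z = R = 10 Ω
  L: Z = jωL = j·488.8·0.001 = 0 + j0.4888 Ω
Step 3 — Series combination: Z_total = R + L = 10 + j0.4888 Ω = 10.01∠2.8° Ω.

Z = 10 + j0.4888 Ω = 10.01∠2.8° Ω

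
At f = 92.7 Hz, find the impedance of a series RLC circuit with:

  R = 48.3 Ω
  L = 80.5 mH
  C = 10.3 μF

Step 1 — Angular frequency: ω = 2π·f = 2π·92.7 = 582.5 rad/s.
Step 2 — Component impedances:
  R: Z = R = 48.3 Ω
  L: Z = jωL = j·582.5·0.0805 = 0 + j46.89 Ω
  C: Z = 1/(jωC) = -j/(ω·C) = 0 - j166.7 Ω
Step 3 — Series combination: Z_total = R + L + C = 48.3 - j119.8 Ω = 129.2∠-68.0° Ω.

Z = 48.3 - j119.8 Ω = 129.2∠-68.0° Ω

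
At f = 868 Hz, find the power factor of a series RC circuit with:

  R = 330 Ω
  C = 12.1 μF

Step 1 — Angular frequency: ω = 2π·f = 2π·868 = 5454 rad/s.
Step 2 — Component impedances:
  R: Z = R = 330 Ω
  C: Z = 1/(jωC) = -j/(ω·C) = 0 - j15.15 Ω
Step 3 — Series combination: Z_total = R + C = 330 - j15.15 Ω = 330.3∠-2.6° Ω.
Step 4 — Power factor: PF = cos(φ) = Re(Z)/|Z| = 330/330.35 = 0.9989.
Step 5 — Type: Im(Z) = -15.15 ⇒ leading (phase φ = -2.6°).

PF = 0.9989 (leading, φ = -2.6°)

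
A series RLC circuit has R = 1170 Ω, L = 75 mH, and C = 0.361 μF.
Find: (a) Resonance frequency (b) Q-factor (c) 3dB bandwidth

Step 1 — Resonance condition Im(Z)=0 gives ω₀ = 1/√(LC).
Step 2 — ω₀ = 1/√(0.075·3.61e-07) = 6077 rad/s.
Step 3 — f₀ = ω₀/(2π) = 967.2 Hz.
Step 4 — Series Q: Q = ω₀L/R = 6077·0.075/1170 = 0.3896.
Step 5 — 3dB bandwidth: Δω = ω₀/Q = 1.56e+04 rad/s; BW = Δω/(2π) = 2483 Hz.

(a) f₀ = 967.2 Hz  (b) Q = 0.3896  (c) BW = 2483 Hz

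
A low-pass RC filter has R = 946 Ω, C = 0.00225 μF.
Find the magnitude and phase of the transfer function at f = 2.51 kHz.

Step 1 — Angular frequency: ω = 2π·2510 = 1.577e+04 rad/s.
Step 2 — Transfer function: H(jω) = 1/(1 + jωRC).
Step 3 — Denominator: 1 + jωRC = 1 + j·1.577e+04·946·2.25e-09 = 1 + j0.03357.
Step 4 — H = 0.9989 - j0.03353.
Step 5 — Magnitude: |H| = 0.9994 (-0.0 dB); phase: φ = -1.9°.

|H| = 0.9994 (-0.0 dB), φ = -1.9°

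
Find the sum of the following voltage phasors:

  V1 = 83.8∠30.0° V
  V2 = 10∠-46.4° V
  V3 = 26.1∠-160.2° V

Step 1 — Convert each phasor to rectangular form:
  V1 = 83.8·(cos(30.0°) + j·sin(30.0°)) = 72.57 + j41.9 V
  V2 = 10·(cos(-46.4°) + j·sin(-46.4°)) = 6.896 - j7.242 V
  V3 = 26.1·(cos(-160.2°) + j·sin(-160.2°)) = -24.56 - j8.841 V
Step 2 — Sum components: V_total = 54.91 + j25.82 V.
Step 3 — Convert to polar: |V_total| = 60.68 V, ∠V_total = 25.2°.

V_total = 60.68∠25.2° V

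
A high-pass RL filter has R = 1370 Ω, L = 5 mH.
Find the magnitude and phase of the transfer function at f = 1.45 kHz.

Step 1 — Angular frequency: ω = 2π·1450 = 9111 rad/s.
Step 2 — Transfer function: H(jω) = jωL/(R + jωL).
Step 3 — Numerator jωL = j·45.55; denominator R + jωL = 1370 + j45.55.
Step 4 — H = 0.001104 + j0.03321.
Step 5 — Magnitude: |H| = 0.03323 (-29.6 dB); phase: φ = 88.1°.

|H| = 0.03323 (-29.6 dB), φ = 88.1°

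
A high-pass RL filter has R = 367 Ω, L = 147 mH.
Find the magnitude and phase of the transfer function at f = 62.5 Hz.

Step 1 — Angular frequency: ω = 2π·62.5 = 392.7 rad/s.
Step 2 — Transfer function: H(jω) = jωL/(R + jωL).
Step 3 — Numerator jωL = j·57.73; denominator R + jωL = 367 + j57.73.
Step 4 — H = 0.02414 + j0.1535.
Step 5 — Magnitude: |H| = 0.1554 (-16.2 dB); phase: φ = 81.1°.

|H| = 0.1554 (-16.2 dB), φ = 81.1°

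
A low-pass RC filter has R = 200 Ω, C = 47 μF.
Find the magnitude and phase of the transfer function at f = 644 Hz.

Step 1 — Angular frequency: ω = 2π·644 = 4046 rad/s.
Step 2 — Transfer function: H(jω) = 1/(1 + jωRC).
Step 3 — Denominator: 1 + jωRC = 1 + j·4046·200·4.7e-05 = 1 + j38.04.
Step 4 — H = 0.0006907 - j0.02627.
Step 5 — Magnitude: |H| = 0.02628 (-31.6 dB); phase: φ = -88.5°.

|H| = 0.02628 (-31.6 dB), φ = -88.5°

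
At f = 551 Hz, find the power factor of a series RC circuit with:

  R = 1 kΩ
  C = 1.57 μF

Step 1 — Angular frequency: ω = 2π·f = 2π·551 = 3462 rad/s.
Step 2 — Component impedances:
  R: Z = R = 1000 Ω
  C: Z = 1/(jωC) = -j/(ω·C) = 0 - j184 Ω
Step 3 — Series combination: Z_total = R + C = 1000 - j184 Ω = 1017∠-10.4° Ω.
Step 4 — Power factor: PF = cos(φ) = Re(Z)/|Z| = 1000/1016.8 = 0.9835.
Step 5 — Type: Im(Z) = -184 ⇒ leading (phase φ = -10.4°).

PF = 0.9835 (leading, φ = -10.4°)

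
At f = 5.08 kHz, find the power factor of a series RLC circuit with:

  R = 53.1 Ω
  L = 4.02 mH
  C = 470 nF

Step 1 — Angular frequency: ω = 2π·f = 2π·5080 = 3.192e+04 rad/s.
Step 2 — Component impedances:
  R: Z = R = 53.1 Ω
  L: Z = jωL = j·3.192e+04·0.00402 = 0 + j128.3 Ω
  C: Z = 1/(jωC) = -j/(ω·C) = 0 - j66.66 Ω
Step 3 — Series combination: Z_total = R + L + C = 53.1 + j61.65 Ω = 81.37∠49.3° Ω.
Step 4 — Power factor: PF = cos(φ) = Re(Z)/|Z| = 53.1/81.37 = 0.6526.
Step 5 — Type: Im(Z) = 61.65 ⇒ lagging (phase φ = 49.3°).

PF = 0.6526 (lagging, φ = 49.3°)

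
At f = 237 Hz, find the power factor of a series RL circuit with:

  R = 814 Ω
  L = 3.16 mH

Step 1 — Angular frequency: ω = 2π·f = 2π·237 = 1489 rad/s.
Step 2 — Component impedances:
  R: Z = R = 814 Ω
  L: Z = jωL = j·1489·0.00316 = 0 + j4.706 Ω
Step 3 — Series combination: Z_total = R + L = 814 + j4.706 Ω = 814∠0.3° Ω.
Step 4 — Power factor: PF = cos(φ) = Re(Z)/|Z| = 814/814 = 1.
Step 5 — Type: Im(Z) = 4.706 ⇒ lagging (phase φ = 0.3°).

PF = 1 (lagging, φ = 0.3°)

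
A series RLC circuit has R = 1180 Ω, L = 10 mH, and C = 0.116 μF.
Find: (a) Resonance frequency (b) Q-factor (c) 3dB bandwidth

Step 1 — Resonance condition Im(Z)=0 gives ω₀ = 1/√(LC).
Step 2 — ω₀ = 1/√(0.01·1.16e-07) = 2.936e+04 rad/s.
Step 3 — f₀ = ω₀/(2π) = 4673 Hz.
Step 4 — Series Q: Q = ω₀L/R = 2.936e+04·0.01/1180 = 0.2488.
Step 5 — 3dB bandwidth: Δω = ω₀/Q = 1.18e+05 rad/s; BW = Δω/(2π) = 1.878e+04 Hz.

(a) f₀ = 4673 Hz  (b) Q = 0.2488  (c) BW = 1.878e+04 Hz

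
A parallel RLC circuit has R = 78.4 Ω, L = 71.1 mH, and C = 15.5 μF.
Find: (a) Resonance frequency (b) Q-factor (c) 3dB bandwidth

Step 1 — Resonance: ω₀ = 1/√(LC) = 1/√(0.0711·1.55e-05) = 952.6 rad/s.
Step 2 — f₀ = ω₀/(2π) = 151.6 Hz.
Step 3 — Parallel Q: Q = R/(ω₀L) = 78.4/(952.6·0.0711) = 1.158.
Step 4 — Bandwidth: Δω = ω₀/Q = 822.9 rad/s; BW = Δω/(2π) = 131 Hz.

(a) f₀ = 151.6 Hz  (b) Q = 1.158  (c) BW = 131 Hz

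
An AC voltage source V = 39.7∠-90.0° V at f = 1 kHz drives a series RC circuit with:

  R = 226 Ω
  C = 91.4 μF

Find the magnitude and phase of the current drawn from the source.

Step 1 — Angular frequency: ω = 2π·f = 2π·1000 = 6283 rad/s.
Step 2 — Component impedances:
  R: Z = R = 226 Ω
  C: Z = 1/(jωC) = -j/(ω·C) = 0 - j1.741 Ω
Step 3 — Series combination: Z_total = R + C = 226 - j1.741 Ω = 226∠-0.4° Ω.
Step 4 — Source phasor: V = 39.7∠-90.0° V = 0 - j39.7 V.
Step 5 — Ohm's law: I = V / Z_total = (0 - j39.7) / (226 - j1.741) = 0.001353 - j0.1757 A.
Step 6 — Convert to polar: |I| = 0.1757 A, ∠I = -89.6°.

I = 0.1757∠-89.6° A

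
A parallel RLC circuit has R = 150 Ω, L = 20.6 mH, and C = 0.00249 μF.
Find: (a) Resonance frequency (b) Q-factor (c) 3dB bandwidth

Step 1 — Resonance: ω₀ = 1/√(LC) = 1/√(0.0206·2.49e-09) = 1.396e+05 rad/s.
Step 2 — f₀ = ω₀/(2π) = 2.222e+04 Hz.
Step 3 — Parallel Q: Q = R/(ω₀L) = 150/(1.396e+05·0.0206) = 0.05215.
Step 4 — Bandwidth: Δω = ω₀/Q = 2.677e+06 rad/s; BW = Δω/(2π) = 4.261e+05 Hz.

(a) f₀ = 2.222e+04 Hz  (b) Q = 0.05215  (c) BW = 4.261e+05 Hz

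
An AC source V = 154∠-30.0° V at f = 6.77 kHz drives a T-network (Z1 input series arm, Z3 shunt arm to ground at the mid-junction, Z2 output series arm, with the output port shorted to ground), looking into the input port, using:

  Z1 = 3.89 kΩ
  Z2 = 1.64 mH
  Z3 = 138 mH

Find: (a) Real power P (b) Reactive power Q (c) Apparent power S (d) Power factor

Step 1 — Angular frequency: ω = 2π·f = 2π·6770 = 4.254e+04 rad/s.
Step 2 — Component impedances:
  Z1: Z = R = 3890 Ω
  Z2: Z = jωL = j·4.254e+04·0.00164 = 0 + j69.76 Ω
  Z3: Z = jωL = j·4.254e+04·0.138 = 0 + j5870 Ω
Step 3 — With the output port shorted to ground, the output series arm Z2 runs from the junction to ground; the shunt arm Z3 also runs from the junction to ground. They appear in parallel: Z3 || Z2 = 0 + j68.94 Ω.
Step 4 — Series with input arm Z1: Z_in = Z1 + (Z3 || Z2) = 3890 + j68.94 Ω = 3891∠1.0° Ω.
Step 5 — Source phasor: V = 154∠-30.0° V = 133.4 - j77 V.
Step 6 — Current: I = V / Z = 0.03392 - j0.0204 A = 0.03958∠-31.0° A.
Step 7 — Complex power: S = V·I* = 6.095 + j0.108 VA.
Step 8 — Real power: P = Re(S) = 6.095 W.
Step 9 — Reactive power: Q = Im(S) = 0.108 VAR.
Step 10 — Apparent power: |S| = 6.096 VA.
Step 11 — Power factor: PF = P/|S| = 0.9998 (lagging).

(a) P = 6.095 W  (b) Q = 0.108 VAR  (c) S = 6.096 VA  (d) PF = 0.9998 (lagging)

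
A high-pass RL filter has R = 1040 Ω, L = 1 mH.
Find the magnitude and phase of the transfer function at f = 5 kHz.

Step 1 — Angular frequency: ω = 2π·5000 = 3.142e+04 rad/s.
Step 2 — Transfer function: H(jω) = jωL/(R + jωL).
Step 3 — Numerator jωL = j·31.42; denominator R + jωL = 1040 + j31.42.
Step 4 — H = 0.0009117 + j0.03018.
Step 5 — Magnitude: |H| = 0.03019 (-30.4 dB); phase: φ = 88.3°.

|H| = 0.03019 (-30.4 dB), φ = 88.3°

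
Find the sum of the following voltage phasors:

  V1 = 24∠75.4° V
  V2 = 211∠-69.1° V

Step 1 — Convert each phasor to rectangular form:
  V1 = 24·(cos(75.4°) + j·sin(75.4°)) = 6.05 + j23.23 V
  V2 = 211·(cos(-69.1°) + j·sin(-69.1°)) = 75.27 - j197.1 V
Step 2 — Sum components: V_total = 81.32 - j173.9 V.
Step 3 — Convert to polar: |V_total| = 192 V, ∠V_total = -64.9°.

V_total = 192∠-64.9° V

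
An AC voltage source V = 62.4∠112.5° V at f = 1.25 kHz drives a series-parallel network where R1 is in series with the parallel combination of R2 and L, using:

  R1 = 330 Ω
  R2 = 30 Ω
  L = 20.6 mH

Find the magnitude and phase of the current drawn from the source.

Step 1 — Angular frequency: ω = 2π·f = 2π·1250 = 7854 rad/s.
Step 2 — Component impedances:
  R1: Z = R = 330 Ω
  R2: Z = R = 30 Ω
  L: Z = jωL = j·7854·0.0206 = 0 + j161.8 Ω
Step 3 — Parallel branch: R2 || L = 1/(1/R2 + 1/L) = 29 + j5.378 Ω.
Step 4 — Series with R1: Z_total = R1 + (R2 || L) = 359 + j5.378 Ω = 359∠0.9° Ω.
Step 5 — Source phasor: V = 62.4∠112.5° V = -23.88 + j57.65 V.
Step 6 — Ohm's law: I = V / Z_total = (-23.88 + j57.65) / (359 + j5.378) = -0.0641 + j0.1615 A.
Step 7 — Convert to polar: |I| = 0.1738 A, ∠I = 111.6°.

I = 0.1738∠111.6° A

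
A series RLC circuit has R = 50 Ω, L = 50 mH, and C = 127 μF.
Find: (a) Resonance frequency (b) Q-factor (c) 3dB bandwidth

Step 1 — Resonance condition Im(Z)=0 gives ω₀ = 1/√(LC).
Step 2 — ω₀ = 1/√(0.05·0.000127) = 396.8 rad/s.
Step 3 — f₀ = ω₀/(2π) = 63.16 Hz.
Step 4 — Series Q: Q = ω₀L/R = 396.8·0.05/50 = 0.3968.
Step 5 — 3dB bandwidth: Δω = ω₀/Q = 1000 rad/s; BW = Δω/(2π) = 159.2 Hz.

(a) f₀ = 63.16 Hz  (b) Q = 0.3968  (c) BW = 159.2 Hz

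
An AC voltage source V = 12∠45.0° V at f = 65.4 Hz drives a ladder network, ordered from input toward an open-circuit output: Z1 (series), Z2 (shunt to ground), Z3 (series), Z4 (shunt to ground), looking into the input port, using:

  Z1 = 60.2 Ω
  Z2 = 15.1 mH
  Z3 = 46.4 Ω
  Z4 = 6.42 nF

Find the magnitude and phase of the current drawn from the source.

Step 1 — Angular frequency: ω = 2π·f = 2π·65.4 = 410.9 rad/s.
Step 2 — Component impedances:
  Z1: Z = R = 60.2 Ω
  Z2: Z = jωL = j·410.9·0.0151 = 0 + j6.205 Ω
  Z3: Z = R = 46.4 Ω
  Z4: Z = 1/(jωC) = -j/(ω·C) = 0 - j3.791e+05 Ω
Step 3 — Ladder network (open output): work backward from the far end, alternating series and parallel combinations. Z_in = 60.2 + j6.205 Ω = 60.52∠5.9° Ω.
Step 4 — Source phasor: V = 12∠45.0° V = 8.485 + j8.485 V.
Step 5 — Ohm's law: I = V / Z_total = (8.485 + j8.485) / (60.2 + j6.205) = 0.1538 + j0.1251 A.
Step 6 — Convert to polar: |I| = 0.1983 A, ∠I = 39.1°.

I = 0.1983∠39.1° A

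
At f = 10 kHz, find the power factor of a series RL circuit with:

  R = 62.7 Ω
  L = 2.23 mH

Step 1 — Angular frequency: ω = 2π·f = 2π·1e+04 = 6.283e+04 rad/s.
Step 2 — Component impedances:
  R: Z = R = 62.7 Ω
  L: Z = jωL = j·6.283e+04·0.00223 = 0 + j140.1 Ω
Step 3 — Series combination: Z_total = R + L = 62.7 + j140.1 Ω = 153.5∠65.9° Ω.
Step 4 — Power factor: PF = cos(φ) = Re(Z)/|Z| = 62.7/153.5 = 0.4085.
Step 5 — Type: Im(Z) = 140.1 ⇒ lagging (phase φ = 65.9°).

PF = 0.4085 (lagging, φ = 65.9°)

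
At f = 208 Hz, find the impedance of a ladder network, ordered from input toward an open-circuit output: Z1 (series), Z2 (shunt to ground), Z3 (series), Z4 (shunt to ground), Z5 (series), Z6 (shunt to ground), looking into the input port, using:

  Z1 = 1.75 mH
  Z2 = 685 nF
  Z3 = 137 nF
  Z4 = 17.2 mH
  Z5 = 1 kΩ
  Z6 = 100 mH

Step 1 — Angular frequency: ω = 2π·f = 2π·208 = 1307 rad/s.
Step 2 — Component impedances:
  Z1: Z = jωL = j·1307·0.00175 = 0 + j2.287 Ω
  Z2: Z = 1/(jωC) = -j/(ω·C) = 0 - j1117 Ω
  Z3: Z = 1/(jωC) = -j/(ω·C) = 0 - j5585 Ω
  Z4: Z = jωL = j·1307·0.0172 = 0 + j22.48 Ω
  Z5: Z = R = 1000 Ω
  Z6: Z = jωL = j·1307·0.1 = 0 + j130.7 Ω
Step 3 — Ladder network (open output): work backward from the far end, alternating series and parallel combinations. Z_in = 0.01381 - j927.9 Ω = 927.9∠-90.0° Ω.

Z = 0.01381 - j927.9 Ω = 927.9∠-90.0° Ω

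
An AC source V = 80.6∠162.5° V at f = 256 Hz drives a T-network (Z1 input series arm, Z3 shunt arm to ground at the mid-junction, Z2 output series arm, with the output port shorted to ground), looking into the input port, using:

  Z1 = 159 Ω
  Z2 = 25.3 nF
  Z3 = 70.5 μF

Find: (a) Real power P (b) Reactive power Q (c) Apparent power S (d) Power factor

Step 1 — Angular frequency: ω = 2π·f = 2π·256 = 1608 rad/s.
Step 2 — Component impedances:
  Z1: Z = R = 159 Ω
  Z2: Z = 1/(jωC) = -j/(ω·C) = 0 - j2.457e+04 Ω
  Z3: Z = 1/(jωC) = -j/(ω·C) = 0 - j8.818 Ω
Step 3 — With the output port shorted to ground, the output series arm Z2 runs from the junction to ground; the shunt arm Z3 also runs from the junction to ground. They appear in parallel: Z3 || Z2 = 0 - j8.815 Ω.
Step 4 — Series with input arm Z1: Z_in = Z1 + (Z3 || Z2) = 159 - j8.815 Ω = 159.2∠-3.2° Ω.
Step 5 — Source phasor: V = 80.6∠162.5° V = -76.87 + j24.24 V.
Step 6 — Current: I = V / Z = -0.4904 + j0.1252 A = 0.5061∠165.7° A.
Step 7 — Complex power: S = V·I* = 40.73 - j2.258 VA.
Step 8 — Real power: P = Re(S) = 40.73 W.
Step 9 — Reactive power: Q = Im(S) = -2.258 VAR.
Step 10 — Apparent power: |S| = 40.79 VA.
Step 11 — Power factor: PF = P/|S| = 0.9985 (leading).

(a) P = 40.73 W  (b) Q = -2.258 VAR  (c) S = 40.79 VA  (d) PF = 0.9985 (leading)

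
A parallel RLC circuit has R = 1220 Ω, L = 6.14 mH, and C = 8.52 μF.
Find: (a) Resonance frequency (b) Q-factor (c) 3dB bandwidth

Step 1 — Resonance: ω₀ = 1/√(LC) = 1/√(0.00614·8.52e-06) = 4372 rad/s.
Step 2 — f₀ = ω₀/(2π) = 695.9 Hz.
Step 3 — Parallel Q: Q = R/(ω₀L) = 1220/(4372·0.00614) = 45.45.
Step 4 — Bandwidth: Δω = ω₀/Q = 96.21 rad/s; BW = Δω/(2π) = 15.31 Hz.

(a) f₀ = 695.9 Hz  (b) Q = 45.45  (c) BW = 15.31 Hz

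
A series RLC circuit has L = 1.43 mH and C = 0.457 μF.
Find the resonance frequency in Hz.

Step 1 — Resonance condition Im(Z)=0 gives ω₀ = 1/√(LC).
Step 2 — ω₀ = 1/√(0.00143·4.57e-07) = 3.912e+04 rad/s.
Step 3 — f₀ = ω₀/(2π) = 6226 Hz.

f₀ = 6226 Hz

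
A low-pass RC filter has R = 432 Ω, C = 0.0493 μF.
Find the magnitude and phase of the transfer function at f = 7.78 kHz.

Step 1 — Angular frequency: ω = 2π·7780 = 4.888e+04 rad/s.
Step 2 — Transfer function: H(jω) = 1/(1 + jωRC).
Step 3 — Denominator: 1 + jωRC = 1 + j·4.888e+04·432·4.93e-08 = 1 + j1.041.
Step 4 — H = 0.4799 - j0.4996.
Step 5 — Magnitude: |H| = 0.6927 (-3.2 dB); phase: φ = -46.2°.

|H| = 0.6927 (-3.2 dB), φ = -46.2°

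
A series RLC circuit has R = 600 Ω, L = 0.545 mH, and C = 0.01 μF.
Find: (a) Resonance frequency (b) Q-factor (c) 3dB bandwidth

Step 1 — Resonance: ω₀ = 1/√(LC) = 1/√(0.000545·1e-08) = 4.284e+05 rad/s.
Step 2 — f₀ = ω₀/(2π) = 6.817e+04 Hz.
Step 3 — Series Q: Q = ω₀L/R = 4.284e+05·0.000545/600 = 0.3891.
Step 4 — Bandwidth: Δω = ω₀/Q = 1.101e+06 rad/s; BW = Δω/(2π) = 1.752e+05 Hz.

(a) f₀ = 6.817e+04 Hz  (b) Q = 0.3891  (c) BW = 1.752e+05 Hz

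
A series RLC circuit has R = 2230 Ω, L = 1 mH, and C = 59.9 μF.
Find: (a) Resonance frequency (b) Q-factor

Step 1 — Resonance condition Im(Z)=0 gives ω₀ = 1/√(LC).
Step 2 — ω₀ = 1/√(0.001·5.99e-05) = 4086 rad/s.
Step 3 — f₀ = ω₀/(2π) = 650.3 Hz.
Step 4 — Series Q: Q = ω₀L/R = 4086·0.001/2230 = 0.001832.

(a) f₀ = 650.3 Hz  (b) Q = 0.001832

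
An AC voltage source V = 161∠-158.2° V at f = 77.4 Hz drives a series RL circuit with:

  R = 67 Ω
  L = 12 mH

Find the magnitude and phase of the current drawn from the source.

Step 1 — Angular frequency: ω = 2π·f = 2π·77.4 = 486.3 rad/s.
Step 2 — Component impedances:
  R: Z = R = 67 Ω
  L: Z = jωL = j·486.3·0.012 = 0 + j5.836 Ω
Step 3 — Series combination: Z_total = R + L = 67 + j5.836 Ω = 67.25∠5.0° Ω.
Step 4 — Source phasor: V = 161∠-158.2° V = -149.5 - j59.79 V.
Step 5 — Ohm's law: I = V / Z_total = (-149.5 - j59.79) / (67 + j5.836) = -2.291 - j0.6928 A.
Step 6 — Convert to polar: |I| = 2.394 A, ∠I = -163.2°.

I = 2.394∠-163.2° A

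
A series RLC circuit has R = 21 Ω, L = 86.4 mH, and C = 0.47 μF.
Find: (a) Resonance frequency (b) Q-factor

Step 1 — Resonance condition Im(Z)=0 gives ω₀ = 1/√(LC).
Step 2 — ω₀ = 1/√(0.0864·4.7e-07) = 4962 rad/s.
Step 3 — f₀ = ω₀/(2π) = 789.8 Hz.
Step 4 — Series Q: Q = ω₀L/R = 4962·0.0864/21 = 20.42.

(a) f₀ = 789.8 Hz  (b) Q = 20.42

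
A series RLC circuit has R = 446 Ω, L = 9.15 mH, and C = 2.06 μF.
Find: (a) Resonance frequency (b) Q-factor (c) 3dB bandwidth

Step 1 — Resonance condition Im(Z)=0 gives ω₀ = 1/√(LC).
Step 2 — ω₀ = 1/√(0.00915·2.06e-06) = 7284 rad/s.
Step 3 — f₀ = ω₀/(2π) = 1159 Hz.
Step 4 — Series Q: Q = ω₀L/R = 7284·0.00915/446 = 0.1494.
Step 5 — 3dB bandwidth: Δω = ω₀/Q = 4.874e+04 rad/s; BW = Δω/(2π) = 7758 Hz.

(a) f₀ = 1159 Hz  (b) Q = 0.1494  (c) BW = 7758 Hz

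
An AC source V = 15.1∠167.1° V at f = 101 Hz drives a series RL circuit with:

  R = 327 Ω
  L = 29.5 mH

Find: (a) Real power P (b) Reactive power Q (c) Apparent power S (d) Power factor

Step 1 — Angular frequency: ω = 2π·f = 2π·101 = 634.6 rad/s.
Step 2 — Component impedances:
  R: Z = R = 327 Ω
  L: Z = jωL = j·634.6·0.0295 = 0 + j18.72 Ω
Step 3 — Series combination: Z_total = R + L = 327 + j18.72 Ω = 327.5∠3.3° Ω.
Step 4 — Source phasor: V = 15.1∠167.1° V = -14.72 + j3.371 V.
Step 5 — Current: I = V / Z = -0.04428 + j0.01284 A = 0.0461∠163.8° A.
Step 6 — Complex power: S = V·I* = 0.695 + j0.03979 VA.
Step 7 — Real power: P = Re(S) = 0.695 W.
Step 8 — Reactive power: Q = Im(S) = 0.03979 VAR.
Step 9 — Apparent power: |S| = 0.6961 VA.
Step 10 — Power factor: PF = P/|S| = 0.9984 (lagging).

(a) P = 0.695 W  (b) Q = 0.03979 VAR  (c) S = 0.6961 VA  (d) PF = 0.9984 (lagging)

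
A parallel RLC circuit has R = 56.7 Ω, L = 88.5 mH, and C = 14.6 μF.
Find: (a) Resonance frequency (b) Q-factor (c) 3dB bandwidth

Step 1 — Resonance: ω₀ = 1/√(LC) = 1/√(0.0885·1.46e-05) = 879.7 rad/s.
Step 2 — f₀ = ω₀/(2π) = 140 Hz.
Step 3 — Parallel Q: Q = R/(ω₀L) = 56.7/(879.7·0.0885) = 0.7283.
Step 4 — Bandwidth: Δω = ω₀/Q = 1208 rad/s; BW = Δω/(2π) = 192.3 Hz.

(a) f₀ = 140 Hz  (b) Q = 0.7283  (c) BW = 192.3 Hz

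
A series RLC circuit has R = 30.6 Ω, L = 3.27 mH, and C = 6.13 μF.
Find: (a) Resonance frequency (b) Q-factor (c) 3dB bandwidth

Step 1 — Resonance condition Im(Z)=0 gives ω₀ = 1/√(LC).
Step 2 — ω₀ = 1/√(0.00327·6.13e-06) = 7063 rad/s.
Step 3 — f₀ = ω₀/(2π) = 1124 Hz.
Step 4 — Series Q: Q = ω₀L/R = 7063·0.00327/30.6 = 0.7548.
Step 5 — 3dB bandwidth: Δω = ω₀/Q = 9358 rad/s; BW = Δω/(2π) = 1489 Hz.

(a) f₀ = 1124 Hz  (b) Q = 0.7548  (c) BW = 1489 Hz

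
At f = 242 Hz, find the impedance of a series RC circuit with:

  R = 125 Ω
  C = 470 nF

Step 1 — Angular frequency: ω = 2π·f = 2π·242 = 1521 rad/s.
Step 2 — Component impedances:
  R: Z = R = 125 Ω
  C: Z = 1/(jωC) = -j/(ω·C) = 0 - j1399 Ω
Step 3 — Series combination: Z_total = R + C = 125 - j1399 Ω = 1405∠-84.9° Ω.

Z = 125 - j1399 Ω = 1405∠-84.9° Ω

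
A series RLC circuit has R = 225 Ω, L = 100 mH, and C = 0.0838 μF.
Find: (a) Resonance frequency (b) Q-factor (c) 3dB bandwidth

Step 1 — Resonance: ω₀ = 1/√(LC) = 1/√(0.1·8.38e-08) = 1.092e+04 rad/s.
Step 2 — f₀ = ω₀/(2π) = 1739 Hz.
Step 3 — Series Q: Q = ω₀L/R = 1.092e+04·0.1/225 = 4.855.
Step 4 — Bandwidth: Δω = ω₀/Q = 2250 rad/s; BW = Δω/(2π) = 358.1 Hz.

(a) f₀ = 1739 Hz  (b) Q = 4.855  (c) BW = 358.1 Hz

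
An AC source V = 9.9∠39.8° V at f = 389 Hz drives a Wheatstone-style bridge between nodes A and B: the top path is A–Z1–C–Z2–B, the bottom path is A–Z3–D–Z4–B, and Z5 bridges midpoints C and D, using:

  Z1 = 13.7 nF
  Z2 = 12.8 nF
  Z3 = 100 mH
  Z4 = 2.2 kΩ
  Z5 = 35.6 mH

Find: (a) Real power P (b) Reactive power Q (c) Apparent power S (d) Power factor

Step 1 — Angular frequency: ω = 2π·f = 2π·389 = 2444 rad/s.
Step 2 — Component impedances:
  Z1: Z = 1/(jωC) = -j/(ω·C) = 0 - j2.986e+04 Ω
  Z2: Z = 1/(jωC) = -j/(ω·C) = 0 - j3.196e+04 Ω
  Z3: Z = jωL = j·2444·0.1 = 0 + j244.4 Ω
  Z4: Z = R = 2200 Ω
  Z5: Z = jωL = j·2444·0.0356 = 0 + j87.01 Ω
Step 3 — Bridge requires nodal analysis (the Z5 bridge couples midpoints C and D, so the two paths cannot be reduced to a simple series/parallel combination). Setting node B to ground and injecting 1 A at node A, the 3-node admittance system at A, C, D solves to V_A = Z_AB = 2189 + j95.33 Ω = 2192∠2.5° Ω.
Step 4 — Source phasor: V = 9.9∠39.8° V = 7.606 + j6.337 V.
Step 5 — Current: I = V / Z = 0.003593 + j0.002738 A = 0.004517∠37.3° A.
Step 6 — Complex power: S = V·I* = 0.04468 + j0.001945 VA.
Step 7 — Real power: P = Re(S) = 0.04468 W.
Step 8 — Reactive power: Q = Im(S) = 0.001945 VAR.
Step 9 — Apparent power: |S| = 0.04472 VA.
Step 10 — Power factor: PF = P/|S| = 0.9991 (lagging).

(a) P = 0.04468 W  (b) Q = 0.001945 VAR  (c) S = 0.04472 VA  (d) PF = 0.9991 (lagging)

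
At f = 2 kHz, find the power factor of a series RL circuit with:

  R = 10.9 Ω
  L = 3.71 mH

Step 1 — Angular frequency: ω = 2π·f = 2π·2000 = 1.257e+04 rad/s.
Step 2 — Component impedances:
  R: Z = R = 10.9 Ω
  L: Z = jωL = j·1.257e+04·0.00371 = 0 + j46.62 Ω
Step 3 — Series combination: Z_total = R + L = 10.9 + j46.62 Ω = 47.88∠76.8° Ω.
Step 4 — Power factor: PF = cos(φ) = Re(Z)/|Z| = 10.9/47.88 = 0.2277.
Step 5 — Type: Im(Z) = 46.62 ⇒ lagging (phase φ = 76.8°).

PF = 0.2277 (lagging, φ = 76.8°)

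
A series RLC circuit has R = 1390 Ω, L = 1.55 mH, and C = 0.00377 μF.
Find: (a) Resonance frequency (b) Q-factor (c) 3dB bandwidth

Step 1 — Resonance: ω₀ = 1/√(LC) = 1/√(0.00155·3.77e-09) = 4.137e+05 rad/s.
Step 2 — f₀ = ω₀/(2π) = 6.584e+04 Hz.
Step 3 — Series Q: Q = ω₀L/R = 4.137e+05·0.00155/1390 = 0.4613.
Step 4 — Bandwidth: Δω = ω₀/Q = 8.968e+05 rad/s; BW = Δω/(2π) = 1.427e+05 Hz.

(a) f₀ = 6.584e+04 Hz  (b) Q = 0.4613  (c) BW = 1.427e+05 Hz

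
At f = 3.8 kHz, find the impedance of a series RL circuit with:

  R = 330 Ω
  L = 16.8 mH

Step 1 — Angular frequency: ω = 2π·f = 2π·3800 = 2.388e+04 rad/s.
Step 2 — Component impedances:
  R: Z = R = 330 Ω
  L: Z = jωL = j·2.388e+04·0.0168 = 0 + j401.1 Ω
Step 3 — Series combination: Z_total = R + L = 330 + j401.1 Ω = 519.4∠50.6° Ω.

Z = 330 + j401.1 Ω = 519.4∠50.6° Ω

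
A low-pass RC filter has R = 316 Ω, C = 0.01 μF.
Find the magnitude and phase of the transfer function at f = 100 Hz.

Step 1 — Angular frequency: ω = 2π·100 = 628.3 rad/s.
Step 2 — Transfer function: H(jω) = 1/(1 + jωRC).
Step 3 — Denominator: 1 + jωRC = 1 + j·628.3·316·1e-08 = 1 + j0.001985.
Step 4 — H = 1 - j0.001985.
Step 5 — Magnitude: |H| = 1 (-0.0 dB); phase: φ = -0.1°.

|H| = 1 (-0.0 dB), φ = -0.1°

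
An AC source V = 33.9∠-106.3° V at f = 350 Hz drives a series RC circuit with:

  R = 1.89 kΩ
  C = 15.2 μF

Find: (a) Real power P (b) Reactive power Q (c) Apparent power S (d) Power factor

Step 1 — Angular frequency: ω = 2π·f = 2π·350 = 2199 rad/s.
Step 2 — Component impedances:
  R: Z = R = 1890 Ω
  C: Z = 1/(jωC) = -j/(ω·C) = 0 - j29.92 Ω
Step 3 — Series combination: Z_total = R + C = 1890 - j29.92 Ω = 1890∠-0.9° Ω.
Step 4 — Source phasor: V = 33.9∠-106.3° V = -9.515 - j32.54 V.
Step 5 — Current: I = V / Z = -0.00476 - j0.01729 A = 0.01793∠-105.4° A.
Step 6 — Complex power: S = V·I* = 0.6079 - j0.009622 VA.
Step 7 — Real power: P = Re(S) = 0.6079 W.
Step 8 — Reactive power: Q = Im(S) = -0.009622 VAR.
Step 9 — Apparent power: |S| = 0.608 VA.
Step 10 — Power factor: PF = P/|S| = 0.9999 (leading).

(a) P = 0.6079 W  (b) Q = -0.009622 VAR  (c) S = 0.608 VA  (d) PF = 0.9999 (leading)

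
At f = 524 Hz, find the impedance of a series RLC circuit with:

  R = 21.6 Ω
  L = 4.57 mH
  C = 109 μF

Step 1 — Angular frequency: ω = 2π·f = 2π·524 = 3292 rad/s.
Step 2 — Component impedances:
  R: Z = R = 21.6 Ω
  L: Z = jωL = j·3292·0.00457 = 0 + j15.05 Ω
  C: Z = 1/(jωC) = -j/(ω·C) = 0 - j2.787 Ω
Step 3 — Series combination: Z_total = R + L + C = 21.6 + j12.26 Ω = 24.84∠29.6° Ω.

Z = 21.6 + j12.26 Ω = 24.84∠29.6° Ω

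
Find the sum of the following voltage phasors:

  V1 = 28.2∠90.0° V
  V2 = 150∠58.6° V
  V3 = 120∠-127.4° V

Step 1 — Convert each phasor to rectangular form:
  V1 = 28.2·(cos(90.0°) + j·sin(90.0°)) = 0 + j28.2 V
  V2 = 150·(cos(58.6°) + j·sin(58.6°)) = 78.15 + j128 V
  V3 = 120·(cos(-127.4°) + j·sin(-127.4°)) = -72.89 - j95.33 V
Step 2 — Sum components: V_total = 5.266 + j60.9 V.
Step 3 — Convert to polar: |V_total| = 61.13 V, ∠V_total = 85.1°.

V_total = 61.13∠85.1° V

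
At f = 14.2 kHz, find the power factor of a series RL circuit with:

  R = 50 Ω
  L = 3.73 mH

Step 1 — Angular frequency: ω = 2π·f = 2π·1.42e+04 = 8.922e+04 rad/s.
Step 2 — Component impedances:
  R: Z = R = 50 Ω
  L: Z = jωL = j·8.922e+04·0.00373 = 0 + j332.8 Ω
Step 3 — Series combination: Z_total = R + L = 50 + j332.8 Ω = 336.5∠81.5° Ω.
Step 4 — Power factor: PF = cos(φ) = Re(Z)/|Z| = 50/336.5 = 0.1486.
Step 5 — Type: Im(Z) = 332.8 ⇒ lagging (phase φ = 81.5°).

PF = 0.1486 (lagging, φ = 81.5°)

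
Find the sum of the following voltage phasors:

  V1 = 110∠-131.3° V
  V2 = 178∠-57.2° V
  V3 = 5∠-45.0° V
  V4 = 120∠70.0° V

Step 1 — Convert each phasor to rectangular form:
  V1 = 110·(cos(-131.3°) + j·sin(-131.3°)) = -72.6 - j82.64 V
  V2 = 178·(cos(-57.2°) + j·sin(-57.2°)) = 96.42 - j149.6 V
  V3 = 5·(cos(-45.0°) + j·sin(-45.0°)) = 3.536 - j3.536 V
  V4 = 120·(cos(70.0°) + j·sin(70.0°)) = 41.04 + j112.8 V
Step 2 — Sum components: V_total = 68.4 - j123 V.
Step 3 — Convert to polar: |V_total| = 140.8 V, ∠V_total = -60.9°.

V_total = 140.8∠-60.9° V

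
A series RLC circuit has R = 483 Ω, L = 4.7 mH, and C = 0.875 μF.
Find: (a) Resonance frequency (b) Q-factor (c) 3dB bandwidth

Step 1 — Resonance: ω₀ = 1/√(LC) = 1/√(0.0047·8.75e-07) = 1.559e+04 rad/s.
Step 2 — f₀ = ω₀/(2π) = 2482 Hz.
Step 3 — Series Q: Q = ω₀L/R = 1.559e+04·0.0047/483 = 0.1517.
Step 4 — Bandwidth: Δω = ω₀/Q = 1.028e+05 rad/s; BW = Δω/(2π) = 1.636e+04 Hz.

(a) f₀ = 2482 Hz  (b) Q = 0.1517  (c) BW = 1.636e+04 Hz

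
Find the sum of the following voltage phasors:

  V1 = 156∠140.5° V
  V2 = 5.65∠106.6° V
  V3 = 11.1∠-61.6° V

Step 1 — Convert each phasor to rectangular form:
  V1 = 156·(cos(140.5°) + j·sin(140.5°)) = -120.4 + j99.23 V
  V2 = 5.65·(cos(106.6°) + j·sin(106.6°)) = -1.614 + j5.415 V
  V3 = 11.1·(cos(-61.6°) + j·sin(-61.6°)) = 5.279 - j9.764 V
Step 2 — Sum components: V_total = -116.7 + j94.88 V.
Step 3 — Convert to polar: |V_total| = 150.4 V, ∠V_total = 140.9°.

V_total = 150.4∠140.9° V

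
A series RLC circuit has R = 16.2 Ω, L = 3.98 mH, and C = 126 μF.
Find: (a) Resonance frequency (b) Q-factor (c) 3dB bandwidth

Step 1 — Resonance condition Im(Z)=0 gives ω₀ = 1/√(LC).
Step 2 — ω₀ = 1/√(0.00398·0.000126) = 1412 rad/s.
Step 3 — f₀ = ω₀/(2π) = 224.7 Hz.
Step 4 — Series Q: Q = ω₀L/R = 1412·0.00398/16.2 = 0.3469.
Step 5 — 3dB bandwidth: Δω = ω₀/Q = 4070 rad/s; BW = Δω/(2π) = 647.8 Hz.

(a) f₀ = 224.7 Hz  (b) Q = 0.3469  (c) BW = 647.8 Hz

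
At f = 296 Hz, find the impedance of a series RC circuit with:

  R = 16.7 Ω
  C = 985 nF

Step 1 — Angular frequency: ω = 2π·f = 2π·296 = 1860 rad/s.
Step 2 — Component impedances:
  R: Z = R = 16.7 Ω
  C: Z = 1/(jωC) = -j/(ω·C) = 0 - j545.9 Ω
Step 3 — Series combination: Z_total = R + C = 16.7 - j545.9 Ω = 546.1∠-88.2° Ω.

Z = 16.7 - j545.9 Ω = 546.1∠-88.2° Ω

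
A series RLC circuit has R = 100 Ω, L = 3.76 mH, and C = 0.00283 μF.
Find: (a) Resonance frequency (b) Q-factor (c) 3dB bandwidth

Step 1 — Resonance: ω₀ = 1/√(LC) = 1/√(0.00376·2.83e-09) = 3.066e+05 rad/s.
Step 2 — f₀ = ω₀/(2π) = 4.879e+04 Hz.
Step 3 — Series Q: Q = ω₀L/R = 3.066e+05·0.00376/100 = 11.53.
Step 4 — Bandwidth: Δω = ω₀/Q = 2.66e+04 rad/s; BW = Δω/(2π) = 4233 Hz.

(a) f₀ = 4.879e+04 Hz  (b) Q = 11.53  (c) BW = 4233 Hz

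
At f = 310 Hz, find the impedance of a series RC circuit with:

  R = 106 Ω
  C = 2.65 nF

Step 1 — Angular frequency: ω = 2π·f = 2π·310 = 1948 rad/s.
Step 2 — Component impedances:
  R: Z = R = 106 Ω
  C: Z = 1/(jωC) = -j/(ω·C) = 0 - j1.937e+05 Ω
Step 3 — Series combination: Z_total = R + C = 106 - j1.937e+05 Ω = 1.937e+05∠-90.0° Ω.

Z = 106 - j1.937e+05 Ω = 1.937e+05∠-90.0° Ω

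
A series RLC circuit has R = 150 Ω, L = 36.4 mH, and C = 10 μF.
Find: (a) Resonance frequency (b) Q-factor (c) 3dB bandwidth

Step 1 — Resonance condition Im(Z)=0 gives ω₀ = 1/√(LC).
Step 2 — ω₀ = 1/√(0.0364·1e-05) = 1657 rad/s.
Step 3 — f₀ = ω₀/(2π) = 263.8 Hz.
Step 4 — Series Q: Q = ω₀L/R = 1657·0.0364/150 = 0.4022.
Step 5 — 3dB bandwidth: Δω = ω₀/Q = 4121 rad/s; BW = Δω/(2π) = 655.9 Hz.

(a) f₀ = 263.8 Hz  (b) Q = 0.4022  (c) BW = 655.9 Hz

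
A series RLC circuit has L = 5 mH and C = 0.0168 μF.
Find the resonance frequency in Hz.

Step 1 — Resonance condition Im(Z)=0 gives ω₀ = 1/√(LC).
Step 2 — ω₀ = 1/√(0.005·1.68e-08) = 1.091e+05 rad/s.
Step 3 — f₀ = ω₀/(2π) = 1.737e+04 Hz.

f₀ = 1.737e+04 Hz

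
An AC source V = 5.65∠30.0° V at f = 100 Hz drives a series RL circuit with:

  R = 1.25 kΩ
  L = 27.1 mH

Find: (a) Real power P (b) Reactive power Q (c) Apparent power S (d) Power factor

Step 1 — Angular frequency: ω = 2π·f = 2π·100 = 628.3 rad/s.
Step 2 — Component impedances:
  R: Z = R = 1250 Ω
  L: Z = jωL = j·628.3·0.0271 = 0 + j17.03 Ω
Step 3 — Series combination: Z_total = R + L = 1250 + j17.03 Ω = 1250∠0.8° Ω.
Step 4 — Source phasor: V = 5.65∠30.0° V = 4.893 + j2.825 V.
Step 5 — Current: I = V / Z = 0.003944 + j0.002206 A = 0.00452∠29.2° A.
Step 6 — Complex power: S = V·I* = 0.02553 + j0.0003478 VA.
Step 7 — Real power: P = Re(S) = 0.02553 W.
Step 8 — Reactive power: Q = Im(S) = 0.0003478 VAR.
Step 9 — Apparent power: |S| = 0.02554 VA.
Step 10 — Power factor: PF = P/|S| = 0.9999 (lagging).

(a) P = 0.02553 W  (b) Q = 0.0003478 VAR  (c) S = 0.02554 VA  (d) PF = 0.9999 (lagging)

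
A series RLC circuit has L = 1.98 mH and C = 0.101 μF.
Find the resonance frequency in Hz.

Step 1 — Resonance condition Im(Z)=0 gives ω₀ = 1/√(LC).
Step 2 — ω₀ = 1/√(0.00198·1.01e-07) = 7.071e+04 rad/s.
Step 3 — f₀ = ω₀/(2π) = 1.125e+04 Hz.

f₀ = 1.125e+04 Hz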